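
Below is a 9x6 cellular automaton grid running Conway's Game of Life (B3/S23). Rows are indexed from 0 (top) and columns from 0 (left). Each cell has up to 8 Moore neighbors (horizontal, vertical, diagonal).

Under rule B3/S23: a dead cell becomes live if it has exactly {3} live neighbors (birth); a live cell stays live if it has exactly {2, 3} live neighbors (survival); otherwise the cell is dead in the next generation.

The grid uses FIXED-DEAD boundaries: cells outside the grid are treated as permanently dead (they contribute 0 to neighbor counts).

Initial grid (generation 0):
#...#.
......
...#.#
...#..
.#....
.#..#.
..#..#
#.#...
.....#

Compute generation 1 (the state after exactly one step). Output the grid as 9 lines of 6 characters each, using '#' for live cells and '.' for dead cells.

Simulating step by step:
Generation 0 (given above): 13 live cells
Generation 1: 10 live cells
(generation 1 grid is the final answer)

Answer: ......
....#.
....#.
..#.#.
..#...
.##...
..##..
.#....
......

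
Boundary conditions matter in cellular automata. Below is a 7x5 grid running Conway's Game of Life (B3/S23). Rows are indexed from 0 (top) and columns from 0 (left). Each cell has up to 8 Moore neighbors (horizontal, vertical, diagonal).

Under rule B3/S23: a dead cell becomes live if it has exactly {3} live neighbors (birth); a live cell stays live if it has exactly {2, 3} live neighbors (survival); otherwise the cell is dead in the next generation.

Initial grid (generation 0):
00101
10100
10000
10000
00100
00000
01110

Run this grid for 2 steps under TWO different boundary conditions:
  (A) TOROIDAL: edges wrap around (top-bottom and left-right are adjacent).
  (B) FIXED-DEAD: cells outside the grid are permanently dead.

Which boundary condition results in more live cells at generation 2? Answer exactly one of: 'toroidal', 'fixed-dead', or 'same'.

Under TOROIDAL boundary, generation 2:
00000
01010
01010
10000
00100
01010
01010
Population = 10

Under FIXED-DEAD boundary, generation 2:
00100
00100
00000
00000
00100
00100
00100
Population = 5

Comparison: toroidal=10, fixed-dead=5 -> toroidal

Answer: toroidal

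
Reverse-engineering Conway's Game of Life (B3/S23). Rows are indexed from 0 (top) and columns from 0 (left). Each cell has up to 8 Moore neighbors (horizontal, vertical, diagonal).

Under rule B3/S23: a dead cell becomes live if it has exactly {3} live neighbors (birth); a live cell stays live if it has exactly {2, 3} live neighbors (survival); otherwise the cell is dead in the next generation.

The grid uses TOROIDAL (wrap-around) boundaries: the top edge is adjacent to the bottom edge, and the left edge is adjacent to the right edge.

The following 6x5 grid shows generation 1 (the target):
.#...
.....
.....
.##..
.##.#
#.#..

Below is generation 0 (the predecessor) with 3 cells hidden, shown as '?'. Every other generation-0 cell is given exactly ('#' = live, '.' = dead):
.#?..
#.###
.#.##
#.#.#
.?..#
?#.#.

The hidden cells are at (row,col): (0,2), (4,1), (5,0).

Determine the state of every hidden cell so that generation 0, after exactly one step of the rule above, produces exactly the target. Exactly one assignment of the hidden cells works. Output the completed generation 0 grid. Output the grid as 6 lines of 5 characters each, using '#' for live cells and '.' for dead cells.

Hidden generation-0 cells (in order): (0,2), (4,1), (5,0).
A hidden cell only influences target cells in its own 3x3 neighborhood. Try each of the 2^3 = 8 assignments, step the completed generation 0 forward once under B3/S23, and compare with the target:
  (0,2)=. (4,1)=. (5,0)=. -> step reproduces the target at every cell -> ACCEPT
  (0,2)=. (4,1)=. (5,0)=# -> step gives (0,1)='.' but target has '#' -> reject
  (0,2)=. (4,1)=# (5,0)=. -> step gives (3,1)='.' but target has '#' -> reject
  (0,2)=. (4,1)=# (5,0)=# -> step gives (0,1)='.' but target has '#' -> reject
  (0,2)=# (4,1)=. (5,0)=. -> step gives (0,1)='.' but target has '#' -> reject
  (0,2)=# (4,1)=. (5,0)=# -> step gives (0,1)='.' but target has '#' -> reject
  (0,2)=# (4,1)=# (5,0)=. -> step gives (0,1)='.' but target has '#' -> reject
  (0,2)=# (4,1)=# (5,0)=# -> step gives (0,1)='.' but target has '#' -> reject
Unique solution: (0,2)=dead, (4,1)=dead, (5,0)=dead.
Check: live-neighbor counts of every cell in the completed generation 0:
43544
44444
64566
43254
43343
31312
Applying B3/S23 to generation 0 with these counts gives:
.#...
.....
.....
.##..
.##.#
#.#..
which matches the target exactly.

Answer: .#...
#.###
.#.##
#.#.#
....#
.#.#.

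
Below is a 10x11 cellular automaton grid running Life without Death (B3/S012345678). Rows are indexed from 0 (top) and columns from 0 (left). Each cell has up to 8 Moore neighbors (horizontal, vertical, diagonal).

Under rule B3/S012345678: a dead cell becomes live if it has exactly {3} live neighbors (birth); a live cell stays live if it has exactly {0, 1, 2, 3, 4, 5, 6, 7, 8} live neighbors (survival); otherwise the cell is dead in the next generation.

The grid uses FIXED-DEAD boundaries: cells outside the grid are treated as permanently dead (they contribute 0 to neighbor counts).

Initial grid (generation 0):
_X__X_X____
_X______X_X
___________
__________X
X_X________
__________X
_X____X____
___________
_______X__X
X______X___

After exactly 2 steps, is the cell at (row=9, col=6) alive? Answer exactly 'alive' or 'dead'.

Simulating step by step:
Generation 0 (given above): 16 live cells
Generation 1: 18 live cells
_X__X_X____
_X______X_X
_________X_
__________X
X_X________
_X________X
_X____X____
___________
_______X__X
X______X___
Generation 2: 23 live cells
_X__X_X____
_X______XXX
_________XX
__________X
XXX________
XXX_______X
_X____X____
___________
_______X__X
X______X___

Cell (9,6) at generation 2: 0 -> dead

Answer: dead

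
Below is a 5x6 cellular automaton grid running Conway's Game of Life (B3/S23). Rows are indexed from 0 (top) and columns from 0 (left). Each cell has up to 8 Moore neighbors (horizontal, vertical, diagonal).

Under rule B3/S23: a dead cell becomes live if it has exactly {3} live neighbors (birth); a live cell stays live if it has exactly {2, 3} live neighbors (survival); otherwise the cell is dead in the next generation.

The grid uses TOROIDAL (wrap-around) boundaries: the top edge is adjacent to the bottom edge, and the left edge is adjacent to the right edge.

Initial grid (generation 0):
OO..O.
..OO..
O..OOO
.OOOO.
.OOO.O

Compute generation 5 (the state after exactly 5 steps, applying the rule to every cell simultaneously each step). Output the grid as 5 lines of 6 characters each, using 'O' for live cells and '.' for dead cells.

Answer: ...O..
...O..
..O...
......
.....O

Derivation:
Simulating step by step:
Generation 0 (given above): 17 live cells
Generation 1: 7 live cells
O...OO
..O...
O....O
......
.....O
Generation 2: 10 live cells
O...OO
.O..O.
......
O....O
O...OO
Generation 3: 9 live cells
.O.O..
O...O.
O....O
O...O.
.O....
Generation 4: 14 live cells
OOO...
OO..O.
OO..O.
OO....
OOO...
Generation 5: 4 live cells
(generation 5 grid is the final answer)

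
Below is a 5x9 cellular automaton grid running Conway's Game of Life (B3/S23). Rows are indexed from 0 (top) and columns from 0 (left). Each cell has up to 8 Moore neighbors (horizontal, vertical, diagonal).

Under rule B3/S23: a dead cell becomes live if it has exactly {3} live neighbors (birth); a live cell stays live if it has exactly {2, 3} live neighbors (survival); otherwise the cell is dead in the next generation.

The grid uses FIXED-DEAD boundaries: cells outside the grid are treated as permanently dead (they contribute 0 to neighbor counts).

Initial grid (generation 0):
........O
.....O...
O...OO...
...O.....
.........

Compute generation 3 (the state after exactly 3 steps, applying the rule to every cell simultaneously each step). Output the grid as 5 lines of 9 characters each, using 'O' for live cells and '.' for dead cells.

Answer: .........
....O....
...O.....
....O....
.........

Derivation:
Simulating step by step:
Generation 0 (given above): 6 live cells
Generation 1: 5 live cells
.........
....OO...
....OO...
....O....
.........
Generation 2: 5 live cells
.........
....OO...
...O.....
....OO...
.........
Generation 3: 3 live cells
(generation 3 grid is the final answer)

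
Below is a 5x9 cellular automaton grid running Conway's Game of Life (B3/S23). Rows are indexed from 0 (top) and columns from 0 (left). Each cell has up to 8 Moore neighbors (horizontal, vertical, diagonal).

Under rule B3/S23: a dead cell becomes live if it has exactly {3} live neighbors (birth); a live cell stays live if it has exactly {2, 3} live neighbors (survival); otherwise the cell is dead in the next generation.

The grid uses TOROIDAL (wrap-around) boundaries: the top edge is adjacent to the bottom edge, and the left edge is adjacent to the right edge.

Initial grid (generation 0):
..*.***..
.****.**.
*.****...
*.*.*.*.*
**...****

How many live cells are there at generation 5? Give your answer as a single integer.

Simulating step by step:
Generation 0 (given above): 26 live cells
Generation 1: 4 live cells
.........
.......*.
*........
..*......
..*......
Generation 2: 1 live cells
.........
.........
.........
.*.......
.........
Generation 3: 0 live cells
.........
.........
.........
.........
.........
Generation 4: 0 live cells
.........
.........
.........
.........
.........
Generation 5: 0 live cells
.........
.........
.........
.........
.........
Population at generation 5: 0

Answer: 0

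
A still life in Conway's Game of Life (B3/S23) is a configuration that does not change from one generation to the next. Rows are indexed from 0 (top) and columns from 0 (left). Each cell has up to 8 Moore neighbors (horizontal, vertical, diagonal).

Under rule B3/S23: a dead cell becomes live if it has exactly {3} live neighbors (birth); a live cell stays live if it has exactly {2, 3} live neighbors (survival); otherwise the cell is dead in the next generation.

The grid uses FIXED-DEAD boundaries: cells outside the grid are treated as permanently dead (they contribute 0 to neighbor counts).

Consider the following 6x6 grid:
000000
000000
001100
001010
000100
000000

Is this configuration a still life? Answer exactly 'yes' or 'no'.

Answer: yes

Derivation:
Compute generation 1 and compare to generation 0 (given above):
Generation 1:
000000
000000
001100
001010
000100
000000
The grids are IDENTICAL -> still life.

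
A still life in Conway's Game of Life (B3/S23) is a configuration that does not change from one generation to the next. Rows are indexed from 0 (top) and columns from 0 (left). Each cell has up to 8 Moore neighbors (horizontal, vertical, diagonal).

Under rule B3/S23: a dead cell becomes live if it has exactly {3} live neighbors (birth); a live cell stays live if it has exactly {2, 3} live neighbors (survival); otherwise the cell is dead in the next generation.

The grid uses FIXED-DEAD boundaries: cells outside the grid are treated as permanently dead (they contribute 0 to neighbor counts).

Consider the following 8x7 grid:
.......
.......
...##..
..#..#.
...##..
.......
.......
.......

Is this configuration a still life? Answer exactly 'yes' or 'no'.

Compute generation 1 and compare to generation 0 (given above):
Generation 1:
.......
.......
...##..
..#..#.
...##..
.......
.......
.......
The grids are IDENTICAL -> still life.

Answer: yes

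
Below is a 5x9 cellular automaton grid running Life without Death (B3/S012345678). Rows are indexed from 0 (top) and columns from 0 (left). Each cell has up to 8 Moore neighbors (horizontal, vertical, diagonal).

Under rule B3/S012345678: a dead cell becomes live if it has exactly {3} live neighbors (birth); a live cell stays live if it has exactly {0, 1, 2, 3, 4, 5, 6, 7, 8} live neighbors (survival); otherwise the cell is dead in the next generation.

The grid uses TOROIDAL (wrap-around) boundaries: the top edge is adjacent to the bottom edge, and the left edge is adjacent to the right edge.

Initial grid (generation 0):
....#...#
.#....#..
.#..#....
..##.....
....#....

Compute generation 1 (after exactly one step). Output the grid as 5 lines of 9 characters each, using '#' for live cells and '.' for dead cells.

Answer: ....##..#
##...##..
.#.##....
..###....
....#....

Derivation:
Simulating step by step:
Generation 0 (given above): 9 live cells
Generation 1: 14 live cells
(generation 1 grid is the final answer)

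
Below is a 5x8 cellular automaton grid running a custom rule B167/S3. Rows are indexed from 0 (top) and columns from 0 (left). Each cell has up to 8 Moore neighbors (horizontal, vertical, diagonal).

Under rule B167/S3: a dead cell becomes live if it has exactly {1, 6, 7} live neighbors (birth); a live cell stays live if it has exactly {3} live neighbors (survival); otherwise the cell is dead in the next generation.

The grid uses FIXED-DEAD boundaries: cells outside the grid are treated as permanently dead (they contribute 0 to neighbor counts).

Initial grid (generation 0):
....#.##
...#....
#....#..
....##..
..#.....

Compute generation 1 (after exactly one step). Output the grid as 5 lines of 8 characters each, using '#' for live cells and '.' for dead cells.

Answer: ..#.....
###.....
.##.....
#.#.....
.#....#.

Derivation:
Simulating step by step:
Generation 0 (given above): 9 live cells
Generation 1: 10 live cells
(generation 1 grid is the final answer)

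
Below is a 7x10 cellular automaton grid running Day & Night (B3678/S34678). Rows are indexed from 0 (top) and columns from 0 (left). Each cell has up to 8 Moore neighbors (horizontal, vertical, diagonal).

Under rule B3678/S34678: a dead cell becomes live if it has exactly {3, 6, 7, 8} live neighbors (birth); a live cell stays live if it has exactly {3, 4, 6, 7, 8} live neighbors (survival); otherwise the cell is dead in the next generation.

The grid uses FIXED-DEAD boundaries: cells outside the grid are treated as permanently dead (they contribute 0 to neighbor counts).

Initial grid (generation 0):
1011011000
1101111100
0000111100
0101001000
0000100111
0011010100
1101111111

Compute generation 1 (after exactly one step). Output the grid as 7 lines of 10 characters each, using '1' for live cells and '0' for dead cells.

Answer: 0011011100
0101111100
1100011100
0000001000
0000110110
0111111010
0001111110

Derivation:
Simulating step by step:
Generation 0 (given above): 36 live cells
Generation 1: 34 live cells
(generation 1 grid is the final answer)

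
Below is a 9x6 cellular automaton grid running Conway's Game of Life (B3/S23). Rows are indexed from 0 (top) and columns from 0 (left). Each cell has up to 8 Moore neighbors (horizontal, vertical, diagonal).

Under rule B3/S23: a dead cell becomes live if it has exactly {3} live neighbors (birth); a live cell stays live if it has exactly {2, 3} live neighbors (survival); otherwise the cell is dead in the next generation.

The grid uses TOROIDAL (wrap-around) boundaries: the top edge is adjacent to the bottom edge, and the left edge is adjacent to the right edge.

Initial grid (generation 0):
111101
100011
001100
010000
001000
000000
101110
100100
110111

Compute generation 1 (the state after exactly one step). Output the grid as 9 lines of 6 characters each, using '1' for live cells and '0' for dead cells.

Answer: 000000
000000
111111
010100
000000
011000
011111
000000
000000

Derivation:
Simulating step by step:
Generation 0 (given above): 23 live cells
Generation 1: 15 live cells
(generation 1 grid is the final answer)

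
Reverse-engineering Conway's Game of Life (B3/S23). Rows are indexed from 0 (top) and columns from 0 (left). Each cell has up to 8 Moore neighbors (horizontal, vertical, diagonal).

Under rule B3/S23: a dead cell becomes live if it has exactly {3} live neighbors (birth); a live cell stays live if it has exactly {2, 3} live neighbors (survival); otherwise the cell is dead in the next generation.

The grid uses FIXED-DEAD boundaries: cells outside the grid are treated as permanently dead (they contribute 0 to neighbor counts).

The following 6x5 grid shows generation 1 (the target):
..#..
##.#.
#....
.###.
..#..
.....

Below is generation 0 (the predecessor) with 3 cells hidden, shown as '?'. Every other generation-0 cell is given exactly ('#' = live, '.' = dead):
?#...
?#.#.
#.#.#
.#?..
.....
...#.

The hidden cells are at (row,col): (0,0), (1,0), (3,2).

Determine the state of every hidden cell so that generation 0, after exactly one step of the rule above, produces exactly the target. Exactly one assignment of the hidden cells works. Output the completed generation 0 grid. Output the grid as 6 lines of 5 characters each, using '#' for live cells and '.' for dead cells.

Hidden generation-0 cells (in order): (0,0), (1,0), (3,2).
A hidden cell only influences target cells in its own 3x3 neighborhood. Try each of the 2^3 = 8 assignments, step the completed generation 0 forward once under B3/S23, and compare with the target:
  (0,0)=. (1,0)=. (3,2)=. -> step gives (2,2)='#' but target has '.' -> reject
  (0,0)=. (1,0)=. (3,2)=# -> step reproduces the target at every cell -> ACCEPT
  (0,0)=. (1,0)=# (3,2)=. -> step gives (0,0)='#' but target has '.' -> reject
  (0,0)=. (1,0)=# (3,2)=# -> step gives (0,0)='#' but target has '.' -> reject
  (0,0)=# (1,0)=. (3,2)=. -> step gives (0,0)='#' but target has '.' -> reject
  (0,0)=# (1,0)=. (3,2)=# -> step gives (0,0)='#' but target has '.' -> reject
  (0,0)=# (1,0)=# (3,2)=. -> step gives (0,0)='#' but target has '.' -> reject
  (0,0)=# (1,0)=# (3,2)=# -> step gives (0,0)='#' but target has '.' -> reject
Unique solution: (0,0)=dead, (1,0)=dead, (3,2)=live.
Check: live-neighbor counts of every cell in the completed generation 0:
21311
33422
25441
23231
12321
00101
Applying B3/S23 to generation 0 with these counts gives:
..#..
##.#.
#....
.###.
..#..
.....
which matches the target exactly.

Answer: .#...
.#.#.
#.#.#
.##..
.....
...#.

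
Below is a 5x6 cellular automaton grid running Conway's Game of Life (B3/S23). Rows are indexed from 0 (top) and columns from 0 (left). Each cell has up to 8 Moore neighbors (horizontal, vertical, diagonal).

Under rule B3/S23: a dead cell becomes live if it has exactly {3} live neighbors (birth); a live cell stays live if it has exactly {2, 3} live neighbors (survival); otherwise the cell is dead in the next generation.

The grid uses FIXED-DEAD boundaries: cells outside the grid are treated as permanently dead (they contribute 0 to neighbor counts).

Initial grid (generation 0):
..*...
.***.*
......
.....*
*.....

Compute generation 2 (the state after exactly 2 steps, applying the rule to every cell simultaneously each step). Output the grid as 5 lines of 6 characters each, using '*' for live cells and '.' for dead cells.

Answer: .*.*..
....*.
.**...
......
......

Derivation:
Simulating step by step:
Generation 0 (given above): 7 live cells
Generation 1: 8 live cells
.***..
.***..
..*.*.
......
......
Generation 2: 5 live cells
(generation 2 grid is the final answer)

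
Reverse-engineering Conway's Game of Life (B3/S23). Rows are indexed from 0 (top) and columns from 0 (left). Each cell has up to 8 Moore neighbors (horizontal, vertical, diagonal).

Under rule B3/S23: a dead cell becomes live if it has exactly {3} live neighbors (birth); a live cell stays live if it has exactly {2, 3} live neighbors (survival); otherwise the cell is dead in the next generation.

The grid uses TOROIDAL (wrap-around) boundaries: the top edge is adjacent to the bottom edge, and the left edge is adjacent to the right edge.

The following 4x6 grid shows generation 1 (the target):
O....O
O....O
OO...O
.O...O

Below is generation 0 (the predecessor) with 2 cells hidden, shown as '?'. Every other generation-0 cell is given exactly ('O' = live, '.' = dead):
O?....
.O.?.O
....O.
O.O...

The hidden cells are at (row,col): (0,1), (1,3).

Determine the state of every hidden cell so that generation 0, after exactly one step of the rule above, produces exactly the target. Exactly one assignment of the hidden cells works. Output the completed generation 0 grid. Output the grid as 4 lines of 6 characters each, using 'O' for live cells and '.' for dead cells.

Answer: O.....
.O...O
....O.
O.O...

Derivation:
Hidden generation-0 cells (in order): (0,1), (1,3).
A hidden cell only influences target cells in its own 3x3 neighborhood. Try each of the 2^2 = 4 assignments, step the completed generation 0 forward once under B3/S23, and compare with the target:
  (0,1)=. (1,3)=. -> step reproduces the target at every cell -> ACCEPT
  (0,1)=. (1,3)=O -> step gives (0,2)='O' but target has '.' -> reject
  (0,1)=O (1,3)=. -> step gives (0,0)='.' but target has 'O' -> reject
  (0,1)=O (1,3)=O -> step gives (0,0)='.' but target has 'O' -> reject
Unique solution: (0,1)=dead, (1,3)=dead.
Check: live-neighbor counts of every cell in the completed generation 0:
342113
311122
332213
130213
Applying B3/S23 to generation 0 with these counts gives:
O....O
O....O
OO...O
.O...O
which matches the target exactly.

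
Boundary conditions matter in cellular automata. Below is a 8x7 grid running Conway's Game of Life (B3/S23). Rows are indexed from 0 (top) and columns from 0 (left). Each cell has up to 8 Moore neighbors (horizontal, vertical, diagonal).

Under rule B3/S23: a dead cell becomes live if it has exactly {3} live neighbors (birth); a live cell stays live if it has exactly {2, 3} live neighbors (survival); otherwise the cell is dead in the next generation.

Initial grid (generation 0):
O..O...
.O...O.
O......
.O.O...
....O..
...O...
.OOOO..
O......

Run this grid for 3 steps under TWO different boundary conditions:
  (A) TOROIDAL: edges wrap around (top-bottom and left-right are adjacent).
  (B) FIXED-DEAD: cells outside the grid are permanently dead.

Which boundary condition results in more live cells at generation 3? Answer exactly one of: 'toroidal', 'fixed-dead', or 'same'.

Answer: toroidal

Derivation:
Under TOROIDAL boundary, generation 3:
....OOO
.......
.......
.......
.......
.O..O..
OOOOO..
..O...O
Population = 12

Under FIXED-DEAD boundary, generation 3:
.......
.......
.......
.......
.......
..O....
OOO....
.......
Population = 4

Comparison: toroidal=12, fixed-dead=4 -> toroidal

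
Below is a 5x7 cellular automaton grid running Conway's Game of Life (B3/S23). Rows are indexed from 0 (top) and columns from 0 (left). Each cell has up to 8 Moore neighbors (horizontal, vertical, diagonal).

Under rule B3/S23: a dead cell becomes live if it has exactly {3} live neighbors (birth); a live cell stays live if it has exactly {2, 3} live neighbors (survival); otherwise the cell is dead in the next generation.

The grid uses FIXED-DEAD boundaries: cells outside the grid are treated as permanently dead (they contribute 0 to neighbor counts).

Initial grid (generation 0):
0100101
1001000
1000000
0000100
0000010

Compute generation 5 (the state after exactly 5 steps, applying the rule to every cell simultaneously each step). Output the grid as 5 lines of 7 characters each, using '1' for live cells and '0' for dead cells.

Answer: 0000000
0000000
0000000
0000000
0000000

Derivation:
Simulating step by step:
Generation 0 (given above): 8 live cells
Generation 1: 2 live cells
0000000
1100000
0000000
0000000
0000000
Generation 2: 0 live cells
0000000
0000000
0000000
0000000
0000000
Generation 3: 0 live cells
0000000
0000000
0000000
0000000
0000000
Generation 4: 0 live cells
0000000
0000000
0000000
0000000
0000000
Generation 5: 0 live cells
(generation 5 grid is the final answer)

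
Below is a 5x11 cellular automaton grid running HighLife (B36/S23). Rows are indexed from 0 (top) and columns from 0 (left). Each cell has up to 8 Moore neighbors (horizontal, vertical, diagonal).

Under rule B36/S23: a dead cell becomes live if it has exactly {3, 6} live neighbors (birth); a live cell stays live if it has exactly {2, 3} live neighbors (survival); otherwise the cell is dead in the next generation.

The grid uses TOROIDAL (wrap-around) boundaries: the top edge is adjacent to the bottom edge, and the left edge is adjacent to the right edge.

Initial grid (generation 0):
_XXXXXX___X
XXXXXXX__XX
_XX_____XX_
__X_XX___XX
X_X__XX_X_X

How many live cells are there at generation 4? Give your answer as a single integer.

Answer: 13

Derivation:
Simulating step by step:
Generation 0 (given above): 31 live cells
Generation 1: 15 live cells
___________
______XXX__
___X__X_X_X
__X_XXXX___
___XX__X___
Generation 2: 14 live cells
______X_X__
______X_XX_
___XX___XX_
__X_____X__
___XX__X___
Generation 3: 13 live cells
_____XX_XX_
_____X_____
___X_______
__X____XXX_
___X___XX__
Generation 4: 13 live cells
____XXX_XX_
____XXX____
________X__
__XX___X_X_
___________
Population at generation 4: 13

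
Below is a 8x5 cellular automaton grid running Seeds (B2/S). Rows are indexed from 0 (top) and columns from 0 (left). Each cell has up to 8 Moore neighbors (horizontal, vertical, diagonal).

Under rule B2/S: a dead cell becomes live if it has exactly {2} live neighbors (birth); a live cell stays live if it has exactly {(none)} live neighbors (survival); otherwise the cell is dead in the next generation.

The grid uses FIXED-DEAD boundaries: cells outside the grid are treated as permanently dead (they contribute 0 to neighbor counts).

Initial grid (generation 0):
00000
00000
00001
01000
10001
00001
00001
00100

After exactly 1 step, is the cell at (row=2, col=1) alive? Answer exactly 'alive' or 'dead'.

Simulating step by step:
Generation 0 (given above): 7 live cells
Generation 1: 6 live cells
00000
00000
00000
10011
01010
00000
00000
00010

Cell (2,1) at generation 1: 0 -> dead

Answer: dead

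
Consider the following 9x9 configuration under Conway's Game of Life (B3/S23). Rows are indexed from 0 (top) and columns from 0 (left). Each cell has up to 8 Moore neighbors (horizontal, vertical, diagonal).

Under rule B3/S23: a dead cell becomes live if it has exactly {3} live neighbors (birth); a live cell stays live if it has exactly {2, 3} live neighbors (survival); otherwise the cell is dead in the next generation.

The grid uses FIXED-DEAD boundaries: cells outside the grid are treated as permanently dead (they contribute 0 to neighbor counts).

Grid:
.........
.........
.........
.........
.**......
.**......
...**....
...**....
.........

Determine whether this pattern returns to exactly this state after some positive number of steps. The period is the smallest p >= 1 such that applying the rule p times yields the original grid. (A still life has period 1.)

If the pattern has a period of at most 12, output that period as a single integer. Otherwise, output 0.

Simulating and comparing each generation to the original:
Gen 0 (original, given above): 8 live cells
Gen 1: 6 live cells, differs from original
Gen 2: 8 live cells, MATCHES original -> period = 2

Answer: 2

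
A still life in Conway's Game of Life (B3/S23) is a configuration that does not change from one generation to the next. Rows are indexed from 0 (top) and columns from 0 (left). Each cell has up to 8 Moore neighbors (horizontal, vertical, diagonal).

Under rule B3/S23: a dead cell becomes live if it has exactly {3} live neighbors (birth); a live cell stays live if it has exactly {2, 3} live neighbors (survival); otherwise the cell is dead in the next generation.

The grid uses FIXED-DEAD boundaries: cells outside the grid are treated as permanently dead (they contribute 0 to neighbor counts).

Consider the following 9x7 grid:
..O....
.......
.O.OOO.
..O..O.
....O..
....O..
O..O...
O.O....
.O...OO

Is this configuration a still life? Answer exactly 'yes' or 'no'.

Compute generation 1 and compare to generation 0 (given above):
Generation 1:
.......
..OOO..
..OOOO.
..O..O.
...OOO.
...OO..
.O.O...
O.O....
.O.....
Cell (0,2) differs: gen0=1 vs gen1=0 -> NOT a still life.

Answer: no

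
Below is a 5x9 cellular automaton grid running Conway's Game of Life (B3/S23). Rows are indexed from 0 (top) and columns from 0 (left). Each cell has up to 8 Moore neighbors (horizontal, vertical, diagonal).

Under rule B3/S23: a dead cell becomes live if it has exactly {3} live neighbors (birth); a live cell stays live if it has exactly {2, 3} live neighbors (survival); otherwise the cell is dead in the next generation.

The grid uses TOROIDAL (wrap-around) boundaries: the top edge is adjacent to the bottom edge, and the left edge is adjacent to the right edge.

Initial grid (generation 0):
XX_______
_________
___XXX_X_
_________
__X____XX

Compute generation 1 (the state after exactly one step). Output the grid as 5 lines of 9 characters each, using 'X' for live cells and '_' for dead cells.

Answer: XX______X
____X____
____X____
___XX_XXX
XX______X

Derivation:
Simulating step by step:
Generation 0 (given above): 9 live cells
Generation 1: 13 live cells
(generation 1 grid is the final answer)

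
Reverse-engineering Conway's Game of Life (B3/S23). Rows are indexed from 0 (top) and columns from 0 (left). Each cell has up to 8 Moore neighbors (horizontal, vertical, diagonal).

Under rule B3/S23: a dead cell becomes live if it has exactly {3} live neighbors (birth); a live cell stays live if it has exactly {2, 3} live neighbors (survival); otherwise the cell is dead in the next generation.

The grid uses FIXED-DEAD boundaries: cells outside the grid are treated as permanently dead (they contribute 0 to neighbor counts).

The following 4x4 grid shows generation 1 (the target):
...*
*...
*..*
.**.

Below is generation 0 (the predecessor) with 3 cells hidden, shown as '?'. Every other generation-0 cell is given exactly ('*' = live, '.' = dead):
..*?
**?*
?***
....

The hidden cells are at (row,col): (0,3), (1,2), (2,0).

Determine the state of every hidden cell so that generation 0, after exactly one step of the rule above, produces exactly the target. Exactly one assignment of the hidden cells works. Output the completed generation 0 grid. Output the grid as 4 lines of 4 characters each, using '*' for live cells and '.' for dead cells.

Hidden generation-0 cells (in order): (0,3), (1,2), (2,0).
A hidden cell only influences target cells in its own 3x3 neighborhood. Try each of the 2^3 = 8 assignments, step the completed generation 0 forward once under B3/S23, and compare with the target:
  (0,3)=. (1,2)=. (2,0)=. -> step gives (0,1)='*' but target has '.' -> reject
  (0,3)=. (1,2)=. (2,0)=* -> step gives (0,1)='*' but target has '.' -> reject
  (0,3)=. (1,2)=* (2,0)=. -> step gives (0,2)='*' but target has '.' -> reject
  (0,3)=. (1,2)=* (2,0)=* -> step gives (0,2)='*' but target has '.' -> reject
  (0,3)=* (1,2)=. (2,0)=. -> step gives (0,1)='*' but target has '.' -> reject
  (0,3)=* (1,2)=. (2,0)=* -> step gives (0,1)='*' but target has '.' -> reject
  (0,3)=* (1,2)=* (2,0)=. -> step gives (3,1)='.' but target has '*' -> reject
  (0,3)=* (1,2)=* (2,0)=* -> step reproduces the target at every cell -> ACCEPT
Unique solution: (0,3)=live, (1,2)=live, (2,0)=live.
Check: live-neighbor counts of every cell in the completed generation 0:
2443
3675
3553
2332
Applying B3/S23 to generation 0 with these counts gives:
...*
*...
*..*
.**.
which matches the target exactly.

Answer: ..**
****
****
....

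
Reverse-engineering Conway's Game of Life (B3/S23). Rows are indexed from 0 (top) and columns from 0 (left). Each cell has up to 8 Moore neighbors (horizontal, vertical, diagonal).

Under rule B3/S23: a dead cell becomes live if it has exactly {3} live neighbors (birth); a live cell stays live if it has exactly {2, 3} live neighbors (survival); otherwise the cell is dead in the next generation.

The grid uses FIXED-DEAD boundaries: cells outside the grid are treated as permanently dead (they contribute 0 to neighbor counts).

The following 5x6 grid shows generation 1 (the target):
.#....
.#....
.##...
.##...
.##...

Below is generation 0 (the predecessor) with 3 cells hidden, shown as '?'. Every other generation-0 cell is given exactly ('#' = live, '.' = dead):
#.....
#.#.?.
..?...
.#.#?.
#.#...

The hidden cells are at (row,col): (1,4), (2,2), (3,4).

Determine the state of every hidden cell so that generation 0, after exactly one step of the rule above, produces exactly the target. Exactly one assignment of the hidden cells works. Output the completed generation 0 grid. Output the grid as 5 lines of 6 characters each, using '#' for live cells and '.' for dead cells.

Hidden generation-0 cells (in order): (1,4), (2,2), (3,4).
A hidden cell only influences target cells in its own 3x3 neighborhood. Try each of the 2^3 = 8 assignments, step the completed generation 0 forward once under B3/S23, and compare with the target:
  (1,4)=. (2,2)=. (3,4)=. -> step reproduces the target at every cell -> ACCEPT
  (1,4)=. (2,2)=. (3,4)=# -> step gives (2,3)='#' but target has '.' -> reject
  (1,4)=. (2,2)=# (3,4)=. -> step gives (1,1)='.' but target has '#' -> reject
  (1,4)=. (2,2)=# (3,4)=# -> step gives (1,1)='.' but target has '#' -> reject
  (1,4)=# (2,2)=. (3,4)=. -> step gives (2,3)='#' but target has '.' -> reject
  (1,4)=# (2,2)=. (3,4)=# -> step gives (2,4)='#' but target has '.' -> reject
  (1,4)=# (2,2)=# (3,4)=. -> step gives (1,1)='.' but target has '#' -> reject
  (1,4)=# (2,2)=# (3,4)=# -> step gives (1,1)='.' but target has '#' -> reject
Unique solution: (1,4)=dead, (2,2)=dead, (3,4)=dead.
Check: live-neighbor counts of every cell in the completed generation 0:
131100
130100
233210
223110
132210
Applying B3/S23 to generation 0 with these counts gives:
.#....
.#....
.##...
.##...
.##...
which matches the target exactly.

Answer: #.....
#.#...
......
.#.#..
#.#...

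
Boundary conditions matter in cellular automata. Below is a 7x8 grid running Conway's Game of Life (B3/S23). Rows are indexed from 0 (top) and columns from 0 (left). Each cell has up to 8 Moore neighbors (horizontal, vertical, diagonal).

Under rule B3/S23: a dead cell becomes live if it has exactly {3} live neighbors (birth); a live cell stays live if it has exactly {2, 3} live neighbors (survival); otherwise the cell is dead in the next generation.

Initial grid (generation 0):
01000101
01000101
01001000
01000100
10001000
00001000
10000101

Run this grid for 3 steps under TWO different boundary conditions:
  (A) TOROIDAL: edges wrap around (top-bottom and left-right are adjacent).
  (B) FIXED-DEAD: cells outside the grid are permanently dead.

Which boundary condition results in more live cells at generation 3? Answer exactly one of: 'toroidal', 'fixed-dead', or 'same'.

Answer: toroidal

Derivation:
Under TOROIDAL boundary, generation 3:
11100000
00000000
01000000
11100001
00010001
01011001
01010001
Population = 17

Under FIXED-DEAD boundary, generation 3:
01000000
01000100
00010100
00000000
00011100
00001100
00000000
Population = 10

Comparison: toroidal=17, fixed-dead=10 -> toroidal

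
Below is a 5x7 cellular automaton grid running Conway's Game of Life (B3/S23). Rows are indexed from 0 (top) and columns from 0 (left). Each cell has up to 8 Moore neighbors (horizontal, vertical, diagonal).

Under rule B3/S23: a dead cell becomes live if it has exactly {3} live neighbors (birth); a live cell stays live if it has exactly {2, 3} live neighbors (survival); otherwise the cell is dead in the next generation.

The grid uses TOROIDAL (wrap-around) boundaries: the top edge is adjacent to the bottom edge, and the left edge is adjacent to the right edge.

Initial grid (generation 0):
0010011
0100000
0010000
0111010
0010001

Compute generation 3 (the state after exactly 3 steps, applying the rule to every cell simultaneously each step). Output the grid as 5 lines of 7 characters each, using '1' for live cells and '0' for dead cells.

Simulating step by step:
Generation 0 (given above): 11 live cells
Generation 1: 13 live cells
1110011
0110000
0001000
0101000
1000101
Generation 2: 13 live cells
0011010
0001001
0101000
1011100
0001100
Generation 3: 8 live cells
(generation 3 grid is the final answer)

Answer: 0010010
0001000
1100000
0100000
0100010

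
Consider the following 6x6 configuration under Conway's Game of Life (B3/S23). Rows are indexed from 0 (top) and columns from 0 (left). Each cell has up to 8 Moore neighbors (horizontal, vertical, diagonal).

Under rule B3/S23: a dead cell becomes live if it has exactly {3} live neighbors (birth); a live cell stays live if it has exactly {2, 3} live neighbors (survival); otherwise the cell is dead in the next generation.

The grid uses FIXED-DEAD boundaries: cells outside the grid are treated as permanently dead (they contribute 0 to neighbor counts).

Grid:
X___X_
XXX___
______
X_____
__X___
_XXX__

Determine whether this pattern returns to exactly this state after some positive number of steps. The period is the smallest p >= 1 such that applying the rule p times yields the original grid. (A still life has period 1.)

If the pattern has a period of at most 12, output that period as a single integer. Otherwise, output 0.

Answer: 0

Derivation:
Simulating and comparing each generation to the original:
Gen 0 (original, given above): 10 live cells
Gen 1: 9 live cells, differs from original
Gen 2: 10 live cells, differs from original
Gen 3: 8 live cells, differs from original
Gen 4: 6 live cells, differs from original
Gen 5: 3 live cells, differs from original
Gen 6: 0 live cells, differs from original
Gen 7: 0 live cells, differs from original
Gen 8: 0 live cells, differs from original
Gen 9: 0 live cells, differs from original
Gen 10: 0 live cells, differs from original
Gen 11: 0 live cells, differs from original
Gen 12: 0 live cells, differs from original
No period found within 12 steps.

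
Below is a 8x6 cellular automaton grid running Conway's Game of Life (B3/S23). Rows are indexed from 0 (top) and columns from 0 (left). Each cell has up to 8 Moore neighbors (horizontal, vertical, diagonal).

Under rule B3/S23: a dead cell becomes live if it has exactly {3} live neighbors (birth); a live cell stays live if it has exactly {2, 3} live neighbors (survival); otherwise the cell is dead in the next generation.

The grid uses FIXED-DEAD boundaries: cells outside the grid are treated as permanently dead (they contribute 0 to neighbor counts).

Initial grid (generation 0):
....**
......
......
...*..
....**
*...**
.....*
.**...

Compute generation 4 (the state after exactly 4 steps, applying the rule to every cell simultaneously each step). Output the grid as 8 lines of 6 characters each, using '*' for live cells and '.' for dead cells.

Answer: ......
......
......
......
......
......
......
......

Derivation:
Simulating step by step:
Generation 0 (given above): 11 live cells
Generation 1: 6 live cells
......
......
......
....*.
...*.*
......
.*..**
......
Generation 2: 3 live cells
......
......
......
....*.
....*.
.....*
......
......
Generation 3: 2 live cells
......
......
......
......
....**
......
......
......
Generation 4: 0 live cells
(generation 4 grid is the final answer)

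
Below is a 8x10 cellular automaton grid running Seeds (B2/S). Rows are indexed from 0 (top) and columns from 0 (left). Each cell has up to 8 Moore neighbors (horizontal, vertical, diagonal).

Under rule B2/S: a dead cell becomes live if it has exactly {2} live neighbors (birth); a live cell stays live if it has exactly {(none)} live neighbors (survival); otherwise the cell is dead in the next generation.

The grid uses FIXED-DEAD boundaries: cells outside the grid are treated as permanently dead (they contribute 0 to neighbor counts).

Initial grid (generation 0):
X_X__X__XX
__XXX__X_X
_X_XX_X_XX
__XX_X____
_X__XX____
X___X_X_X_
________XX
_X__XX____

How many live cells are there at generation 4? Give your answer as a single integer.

Answer: 21

Derivation:
Simulating step by step:
Generation 0 (given above): 31 live cells
Generation 1: 17 live cells
______XX__
X_________
__________
X______XXX
X______X__
_X_X______
XX_X__X___
________XX
Generation 2: 22 live cells
__________
______XX__
XX_____X_X
_X____X___
__X___X__X
____X_XX__
____X__XXX
XXX____X__
Generation 3: 16 live cells
______XX__
XX________
__X__X____
_____X___X
_X_X____X_
__________
X_X_______
___X__X__X
Generation 4: 21 live cells
XX________
__X__X_X__
X___X_X___
_X_X__X_X_
__X_X____X
X__X______
_X_X______
_XX_______
Population at generation 4: 21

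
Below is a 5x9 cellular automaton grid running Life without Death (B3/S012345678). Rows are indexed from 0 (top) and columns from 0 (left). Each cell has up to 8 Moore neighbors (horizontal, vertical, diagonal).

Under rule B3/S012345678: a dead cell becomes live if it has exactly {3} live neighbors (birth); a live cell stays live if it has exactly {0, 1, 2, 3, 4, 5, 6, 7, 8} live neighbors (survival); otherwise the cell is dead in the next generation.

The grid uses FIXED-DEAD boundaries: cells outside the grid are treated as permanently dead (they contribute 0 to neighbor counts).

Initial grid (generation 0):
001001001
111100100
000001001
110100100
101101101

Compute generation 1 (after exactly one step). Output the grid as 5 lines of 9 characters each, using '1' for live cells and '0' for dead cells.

Simulating step by step:
Generation 0 (given above): 20 live cells
Generation 1: 30 live cells
(generation 1 grid is the final answer)

Answer: 001101001
111111110
000111111
110100100
101111111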